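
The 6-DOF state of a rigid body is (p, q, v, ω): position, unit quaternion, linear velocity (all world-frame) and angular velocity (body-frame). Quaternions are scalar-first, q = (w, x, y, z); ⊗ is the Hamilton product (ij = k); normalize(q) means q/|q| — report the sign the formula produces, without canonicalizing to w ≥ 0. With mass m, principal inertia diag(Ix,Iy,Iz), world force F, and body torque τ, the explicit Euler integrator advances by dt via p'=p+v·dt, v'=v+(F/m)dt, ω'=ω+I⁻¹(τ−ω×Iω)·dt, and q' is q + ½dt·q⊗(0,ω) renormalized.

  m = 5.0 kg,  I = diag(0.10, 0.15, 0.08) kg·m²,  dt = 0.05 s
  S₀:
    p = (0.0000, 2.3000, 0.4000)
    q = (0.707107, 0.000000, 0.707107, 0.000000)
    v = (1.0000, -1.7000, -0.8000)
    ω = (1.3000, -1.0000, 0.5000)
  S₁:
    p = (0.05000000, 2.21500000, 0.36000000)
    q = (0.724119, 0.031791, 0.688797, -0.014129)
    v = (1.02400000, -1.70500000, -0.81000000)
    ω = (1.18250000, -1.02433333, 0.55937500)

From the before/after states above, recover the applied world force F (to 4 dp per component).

v₁ − v₀ = (0.02400000, -0.00500000, -0.01000000)
m·(v₁−v₀)/dt = (2.4000, -0.5000, -1.0000)

F = (2.4000, -0.5000, -1.0000)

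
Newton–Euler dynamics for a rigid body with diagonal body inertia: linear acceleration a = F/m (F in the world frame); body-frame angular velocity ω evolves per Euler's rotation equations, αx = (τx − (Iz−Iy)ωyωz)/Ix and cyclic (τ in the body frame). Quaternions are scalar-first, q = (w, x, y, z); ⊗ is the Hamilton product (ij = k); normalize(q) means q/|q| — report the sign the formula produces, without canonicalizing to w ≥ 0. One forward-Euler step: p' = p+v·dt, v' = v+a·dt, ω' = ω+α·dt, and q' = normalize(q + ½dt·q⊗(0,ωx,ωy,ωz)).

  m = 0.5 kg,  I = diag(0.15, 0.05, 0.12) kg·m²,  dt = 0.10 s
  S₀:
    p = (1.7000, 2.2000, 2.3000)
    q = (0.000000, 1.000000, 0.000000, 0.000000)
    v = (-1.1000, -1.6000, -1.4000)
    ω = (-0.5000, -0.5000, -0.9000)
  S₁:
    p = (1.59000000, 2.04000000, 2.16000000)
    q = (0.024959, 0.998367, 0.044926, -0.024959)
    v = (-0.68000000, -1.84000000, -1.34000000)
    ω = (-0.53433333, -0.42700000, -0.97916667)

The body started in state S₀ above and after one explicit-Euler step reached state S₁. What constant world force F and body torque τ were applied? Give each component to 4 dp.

F = (2.1000, -1.2000, 0.3000)
τ = (-0.0200, 0.0500, -0.1200)

Δv = v₁−v₀ = (0.42000000, -0.24000000, 0.06000000)
applied force F = (2.1000, -1.2000, 0.3000)
ω₁ − ω₀ = (-0.03433333, 0.07300000, -0.07916667)
precession coupling = (0.0315, 0.0135, -0.0250)
τ = I·(Δω/dt) + ω₀×(Iω₀) = (-0.0200, 0.0500, -0.1200)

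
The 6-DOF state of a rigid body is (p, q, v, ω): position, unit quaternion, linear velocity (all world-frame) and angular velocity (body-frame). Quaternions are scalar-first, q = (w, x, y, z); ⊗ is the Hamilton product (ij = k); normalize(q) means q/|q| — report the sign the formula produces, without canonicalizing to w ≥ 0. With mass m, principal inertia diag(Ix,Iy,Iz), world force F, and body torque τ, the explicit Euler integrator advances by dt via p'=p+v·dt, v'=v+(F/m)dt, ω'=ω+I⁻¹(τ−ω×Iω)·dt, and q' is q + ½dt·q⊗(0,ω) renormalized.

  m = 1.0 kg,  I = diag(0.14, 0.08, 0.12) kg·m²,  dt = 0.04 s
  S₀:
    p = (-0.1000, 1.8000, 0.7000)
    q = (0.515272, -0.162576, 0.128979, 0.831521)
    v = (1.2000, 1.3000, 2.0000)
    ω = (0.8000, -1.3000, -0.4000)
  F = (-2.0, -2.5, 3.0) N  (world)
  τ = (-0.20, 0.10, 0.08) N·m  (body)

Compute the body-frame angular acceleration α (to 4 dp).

ω×(Iω) gyroscopic = (0.0208, -0.0064, 0.0624)
angular accel α = (-1.5771, 1.3300, 0.1467)

α = (-1.5771, 1.3300, 0.1467)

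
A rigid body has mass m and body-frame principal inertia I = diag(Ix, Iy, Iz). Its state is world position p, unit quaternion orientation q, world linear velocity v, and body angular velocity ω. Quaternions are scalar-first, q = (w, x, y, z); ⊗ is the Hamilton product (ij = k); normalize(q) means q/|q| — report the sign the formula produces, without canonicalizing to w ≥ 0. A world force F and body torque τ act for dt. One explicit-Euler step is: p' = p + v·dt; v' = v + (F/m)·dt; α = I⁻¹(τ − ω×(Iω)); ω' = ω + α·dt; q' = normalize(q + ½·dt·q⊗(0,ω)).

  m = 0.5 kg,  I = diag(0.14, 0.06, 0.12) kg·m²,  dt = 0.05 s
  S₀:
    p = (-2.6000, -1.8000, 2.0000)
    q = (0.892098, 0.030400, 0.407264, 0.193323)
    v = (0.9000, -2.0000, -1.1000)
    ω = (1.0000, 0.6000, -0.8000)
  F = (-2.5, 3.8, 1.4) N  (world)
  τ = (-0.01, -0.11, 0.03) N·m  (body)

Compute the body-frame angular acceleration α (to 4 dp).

precession coupling ω×(Iω) = (-0.0288, -0.0160, -0.0480)
α = I⁻¹(τ − ω×Iω) = (0.1343, -1.5667, 0.6500)

α = (0.1343, -1.5667, 0.6500)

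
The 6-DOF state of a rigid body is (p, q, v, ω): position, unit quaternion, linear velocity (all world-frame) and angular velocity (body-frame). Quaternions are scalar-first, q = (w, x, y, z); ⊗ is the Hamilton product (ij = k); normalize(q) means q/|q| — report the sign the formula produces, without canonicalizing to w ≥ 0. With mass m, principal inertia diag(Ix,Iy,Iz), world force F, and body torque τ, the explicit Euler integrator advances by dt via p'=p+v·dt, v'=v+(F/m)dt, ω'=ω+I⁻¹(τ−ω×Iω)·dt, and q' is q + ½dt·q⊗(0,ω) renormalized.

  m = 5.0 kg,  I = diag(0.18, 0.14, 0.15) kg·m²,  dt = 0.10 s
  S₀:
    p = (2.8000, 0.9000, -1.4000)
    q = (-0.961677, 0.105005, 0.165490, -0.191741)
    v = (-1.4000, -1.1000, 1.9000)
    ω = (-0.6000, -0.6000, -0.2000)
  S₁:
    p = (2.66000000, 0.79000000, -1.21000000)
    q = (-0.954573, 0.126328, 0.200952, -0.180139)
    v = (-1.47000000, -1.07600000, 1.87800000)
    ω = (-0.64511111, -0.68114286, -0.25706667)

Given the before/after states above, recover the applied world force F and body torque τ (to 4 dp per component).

F = (-3.5000, 1.2000, -1.1000)
τ = (-0.0800, -0.1100, -0.1000)

v₁ − v₀ = (-0.07000000, 0.02400000, -0.02200000)
m·(v₁−v₀)/dt = (-3.5000, 1.2000, -1.1000)
ω₁ − ω₀ = (-0.04511111, -0.08114286, -0.05706667)
τ = I·(Δω/dt) + ω₀×(Iω₀) = (-0.0800, -0.1100, -0.1000)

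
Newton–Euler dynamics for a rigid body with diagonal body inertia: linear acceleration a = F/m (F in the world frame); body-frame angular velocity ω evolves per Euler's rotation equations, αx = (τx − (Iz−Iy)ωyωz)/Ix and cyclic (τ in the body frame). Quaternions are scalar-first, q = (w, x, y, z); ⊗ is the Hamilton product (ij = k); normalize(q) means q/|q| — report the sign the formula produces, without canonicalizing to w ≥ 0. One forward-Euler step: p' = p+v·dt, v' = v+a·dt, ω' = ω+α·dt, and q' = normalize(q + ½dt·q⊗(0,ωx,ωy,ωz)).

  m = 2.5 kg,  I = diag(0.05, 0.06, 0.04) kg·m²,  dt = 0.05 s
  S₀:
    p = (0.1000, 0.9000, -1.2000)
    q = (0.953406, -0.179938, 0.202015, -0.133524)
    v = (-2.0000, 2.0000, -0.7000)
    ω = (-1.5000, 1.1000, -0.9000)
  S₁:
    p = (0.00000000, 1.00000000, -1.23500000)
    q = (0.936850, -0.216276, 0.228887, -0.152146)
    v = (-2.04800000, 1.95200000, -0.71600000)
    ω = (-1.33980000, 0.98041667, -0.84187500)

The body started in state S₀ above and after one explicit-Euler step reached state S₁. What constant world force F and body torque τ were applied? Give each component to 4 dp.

F = (-2.4000, -2.4000, -0.8000)
τ = (0.1800, -0.1300, 0.0300)

ω₁ − ω₀ = (0.16020000, -0.11958333, 0.05812500)
applied torque τ = (0.1800, -0.1300, 0.0300)
Δv = v₁−v₀ = (-0.04800000, -0.04800000, -0.01600000)
m·(v₁−v₀)/dt = (-2.4000, -2.4000, -0.8000)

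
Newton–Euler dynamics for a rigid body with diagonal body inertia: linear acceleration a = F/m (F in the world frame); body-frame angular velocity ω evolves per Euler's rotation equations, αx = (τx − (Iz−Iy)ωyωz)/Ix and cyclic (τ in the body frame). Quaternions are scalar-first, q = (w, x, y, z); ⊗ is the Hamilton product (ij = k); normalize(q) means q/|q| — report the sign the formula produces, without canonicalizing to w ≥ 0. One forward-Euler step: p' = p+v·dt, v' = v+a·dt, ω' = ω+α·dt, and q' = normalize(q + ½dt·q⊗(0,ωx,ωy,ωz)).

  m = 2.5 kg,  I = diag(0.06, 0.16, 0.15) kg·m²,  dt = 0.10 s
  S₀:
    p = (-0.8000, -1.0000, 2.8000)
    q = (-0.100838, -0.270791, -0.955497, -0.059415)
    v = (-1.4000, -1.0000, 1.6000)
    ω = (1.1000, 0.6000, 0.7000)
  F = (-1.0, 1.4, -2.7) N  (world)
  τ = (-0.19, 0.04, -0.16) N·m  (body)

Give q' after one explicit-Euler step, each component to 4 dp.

2q̇ = q⊗(0,ω) = (0.9127588, -0.7441207, 0.0636944, 0.8179855)
updated quaternion q' = (-0.0551, -0.3072, -0.9499, -0.0185)

q' = (-0.0551, -0.3072, -0.9499, -0.0185)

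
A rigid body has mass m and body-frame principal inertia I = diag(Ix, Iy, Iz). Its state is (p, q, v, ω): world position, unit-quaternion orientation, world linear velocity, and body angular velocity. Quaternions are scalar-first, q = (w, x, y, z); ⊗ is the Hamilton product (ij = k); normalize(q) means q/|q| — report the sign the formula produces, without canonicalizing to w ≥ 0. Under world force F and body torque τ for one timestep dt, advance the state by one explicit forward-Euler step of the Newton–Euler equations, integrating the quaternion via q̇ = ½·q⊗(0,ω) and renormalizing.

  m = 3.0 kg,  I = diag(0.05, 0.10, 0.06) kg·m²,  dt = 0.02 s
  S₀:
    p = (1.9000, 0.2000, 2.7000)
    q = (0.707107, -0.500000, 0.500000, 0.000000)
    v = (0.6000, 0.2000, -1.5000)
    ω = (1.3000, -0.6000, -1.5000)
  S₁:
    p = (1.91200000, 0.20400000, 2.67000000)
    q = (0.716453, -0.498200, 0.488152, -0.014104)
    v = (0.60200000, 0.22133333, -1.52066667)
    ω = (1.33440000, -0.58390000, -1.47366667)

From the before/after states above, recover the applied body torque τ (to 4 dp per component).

rate change Δω = (0.03440000, 0.01610000, 0.02633333)
gyro term ω₀×Iω₀ = (-0.0360, 0.0195, -0.0390)
I·α + gyro = (0.0500, 0.1000, 0.0400)

τ = (0.0500, 0.1000, 0.0400)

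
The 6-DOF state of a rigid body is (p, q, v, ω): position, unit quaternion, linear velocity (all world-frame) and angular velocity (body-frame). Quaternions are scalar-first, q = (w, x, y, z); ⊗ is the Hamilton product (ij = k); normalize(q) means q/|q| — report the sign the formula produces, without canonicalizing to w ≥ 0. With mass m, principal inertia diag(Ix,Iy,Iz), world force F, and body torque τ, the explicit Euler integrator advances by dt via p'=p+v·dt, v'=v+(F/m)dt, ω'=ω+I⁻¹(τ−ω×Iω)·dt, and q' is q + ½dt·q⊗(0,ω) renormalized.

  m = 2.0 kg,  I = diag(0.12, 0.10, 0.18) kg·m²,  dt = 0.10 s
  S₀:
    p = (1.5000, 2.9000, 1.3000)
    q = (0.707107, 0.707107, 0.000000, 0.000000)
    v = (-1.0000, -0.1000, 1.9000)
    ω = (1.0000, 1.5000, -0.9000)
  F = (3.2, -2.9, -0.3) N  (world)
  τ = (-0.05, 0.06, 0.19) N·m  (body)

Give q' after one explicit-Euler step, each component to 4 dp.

q' = (0.6684, 0.7387, 0.0844, 0.0211)

Hamilton product q⊗(0,ω) = (-0.7071070, 0.7071070, 1.6970568, 0.4242642)
q' = normalize(q + ½dt·q⊗(0,ω)) = (0.6684, 0.7387, 0.0844, 0.0211)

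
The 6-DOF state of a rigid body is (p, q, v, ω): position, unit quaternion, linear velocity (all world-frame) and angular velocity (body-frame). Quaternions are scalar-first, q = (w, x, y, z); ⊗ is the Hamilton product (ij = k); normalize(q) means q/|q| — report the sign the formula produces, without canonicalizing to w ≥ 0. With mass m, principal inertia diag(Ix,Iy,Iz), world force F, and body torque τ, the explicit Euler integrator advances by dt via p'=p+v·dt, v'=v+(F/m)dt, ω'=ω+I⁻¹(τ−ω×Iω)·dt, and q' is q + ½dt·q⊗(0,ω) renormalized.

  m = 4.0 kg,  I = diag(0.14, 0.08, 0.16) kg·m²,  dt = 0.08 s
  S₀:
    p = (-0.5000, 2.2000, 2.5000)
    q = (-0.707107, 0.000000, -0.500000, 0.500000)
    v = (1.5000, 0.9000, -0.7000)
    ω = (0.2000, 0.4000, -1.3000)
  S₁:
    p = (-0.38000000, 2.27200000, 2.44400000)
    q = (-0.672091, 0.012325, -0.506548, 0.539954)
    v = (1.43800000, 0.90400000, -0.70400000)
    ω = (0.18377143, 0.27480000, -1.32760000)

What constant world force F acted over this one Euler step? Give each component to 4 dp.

F = (-3.1000, 0.2000, -0.2000)

Δv = v₁−v₀ = (-0.06200000, 0.00400000, -0.00400000)
m·(v₁−v₀)/dt = (-3.1000, 0.2000, -0.2000)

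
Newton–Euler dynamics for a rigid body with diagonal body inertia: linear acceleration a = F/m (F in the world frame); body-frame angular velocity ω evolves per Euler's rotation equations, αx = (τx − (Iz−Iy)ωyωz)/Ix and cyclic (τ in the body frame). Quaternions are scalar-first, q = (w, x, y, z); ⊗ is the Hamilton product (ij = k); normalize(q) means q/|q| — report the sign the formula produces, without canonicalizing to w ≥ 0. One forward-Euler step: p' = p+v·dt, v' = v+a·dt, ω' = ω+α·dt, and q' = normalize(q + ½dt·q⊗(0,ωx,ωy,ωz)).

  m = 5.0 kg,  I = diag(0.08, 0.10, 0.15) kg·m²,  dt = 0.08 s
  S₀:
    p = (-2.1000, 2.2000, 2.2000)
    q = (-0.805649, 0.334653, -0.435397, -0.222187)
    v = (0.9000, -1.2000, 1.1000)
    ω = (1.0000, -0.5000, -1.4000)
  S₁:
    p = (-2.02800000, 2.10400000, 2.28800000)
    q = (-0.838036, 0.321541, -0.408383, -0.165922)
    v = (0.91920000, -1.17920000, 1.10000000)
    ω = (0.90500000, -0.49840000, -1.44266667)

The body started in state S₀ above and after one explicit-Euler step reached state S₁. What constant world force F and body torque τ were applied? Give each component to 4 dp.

v₁ − v₀ = (0.01920000, 0.02080000, 0.00000000)
F = m·Δv/dt = (1.2000, 1.3000, 0.0000)
ω₁ − ω₀ = (-0.09500000, 0.00160000, -0.04266667)
τ = I·(Δω/dt) + ω₀×(Iω₀) = (-0.0600, 0.1000, -0.0900)

F = (1.2000, 1.3000, 0.0000)
τ = (-0.0600, 0.1000, -0.0900)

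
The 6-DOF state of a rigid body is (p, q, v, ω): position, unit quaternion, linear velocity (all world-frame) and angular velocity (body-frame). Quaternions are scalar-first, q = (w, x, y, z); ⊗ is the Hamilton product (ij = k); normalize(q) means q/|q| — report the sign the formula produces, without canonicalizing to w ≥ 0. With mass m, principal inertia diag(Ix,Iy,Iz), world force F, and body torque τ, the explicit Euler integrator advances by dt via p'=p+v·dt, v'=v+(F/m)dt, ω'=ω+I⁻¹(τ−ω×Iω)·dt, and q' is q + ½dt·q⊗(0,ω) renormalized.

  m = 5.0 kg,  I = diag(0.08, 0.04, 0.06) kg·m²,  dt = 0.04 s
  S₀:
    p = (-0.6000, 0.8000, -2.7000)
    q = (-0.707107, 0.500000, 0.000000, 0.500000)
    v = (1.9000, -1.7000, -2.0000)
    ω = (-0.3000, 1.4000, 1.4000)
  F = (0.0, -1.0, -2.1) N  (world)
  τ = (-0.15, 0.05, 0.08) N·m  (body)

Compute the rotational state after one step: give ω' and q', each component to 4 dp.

ω' = (-0.3946, 1.4584, 1.4421)
q' = (-0.7175, 0.4898, -0.0368, 0.4938)

gyro term ω×Iω = (0.0392, -0.0084, 0.0168)
(τ − ω×Iω)/I = (-2.3650, 1.4600, 1.0533)
ω + α·dt = (-0.3946, 1.4584, 1.4421)
q⊗(0,ω) = (-0.5500000, -0.4878679, -1.8399498, -0.2899498)
q + ½dt·q⊗(0,ω), renormalized = (-0.7175, 0.4898, -0.0368, 0.4938)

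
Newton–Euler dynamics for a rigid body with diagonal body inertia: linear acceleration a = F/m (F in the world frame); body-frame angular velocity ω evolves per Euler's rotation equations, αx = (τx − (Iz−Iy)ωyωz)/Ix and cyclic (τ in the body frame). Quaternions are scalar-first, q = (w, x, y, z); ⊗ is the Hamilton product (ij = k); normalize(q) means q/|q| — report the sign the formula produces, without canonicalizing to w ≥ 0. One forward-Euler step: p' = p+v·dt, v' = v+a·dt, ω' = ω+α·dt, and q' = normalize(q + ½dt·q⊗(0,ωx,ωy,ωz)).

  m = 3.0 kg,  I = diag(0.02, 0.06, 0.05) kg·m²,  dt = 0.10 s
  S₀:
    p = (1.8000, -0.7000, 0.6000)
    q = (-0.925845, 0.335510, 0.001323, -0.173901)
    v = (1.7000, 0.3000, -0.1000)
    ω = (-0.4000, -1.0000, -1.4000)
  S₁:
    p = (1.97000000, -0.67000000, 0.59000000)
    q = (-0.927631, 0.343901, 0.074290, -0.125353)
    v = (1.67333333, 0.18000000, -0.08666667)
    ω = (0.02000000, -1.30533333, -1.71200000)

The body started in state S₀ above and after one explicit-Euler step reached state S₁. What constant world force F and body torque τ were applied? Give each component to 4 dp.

v₁ − v₀ = (-0.02666667, -0.12000000, 0.01333333)
applied force F = (-0.8000, -3.6000, 0.4000)
rate change Δω = (0.42000000, -0.30533333, -0.31200000)
applied torque τ = (0.0700, -0.2000, -0.1400)

F = (-0.8000, -3.6000, 0.4000)
τ = (0.0700, -0.2000, -0.1400)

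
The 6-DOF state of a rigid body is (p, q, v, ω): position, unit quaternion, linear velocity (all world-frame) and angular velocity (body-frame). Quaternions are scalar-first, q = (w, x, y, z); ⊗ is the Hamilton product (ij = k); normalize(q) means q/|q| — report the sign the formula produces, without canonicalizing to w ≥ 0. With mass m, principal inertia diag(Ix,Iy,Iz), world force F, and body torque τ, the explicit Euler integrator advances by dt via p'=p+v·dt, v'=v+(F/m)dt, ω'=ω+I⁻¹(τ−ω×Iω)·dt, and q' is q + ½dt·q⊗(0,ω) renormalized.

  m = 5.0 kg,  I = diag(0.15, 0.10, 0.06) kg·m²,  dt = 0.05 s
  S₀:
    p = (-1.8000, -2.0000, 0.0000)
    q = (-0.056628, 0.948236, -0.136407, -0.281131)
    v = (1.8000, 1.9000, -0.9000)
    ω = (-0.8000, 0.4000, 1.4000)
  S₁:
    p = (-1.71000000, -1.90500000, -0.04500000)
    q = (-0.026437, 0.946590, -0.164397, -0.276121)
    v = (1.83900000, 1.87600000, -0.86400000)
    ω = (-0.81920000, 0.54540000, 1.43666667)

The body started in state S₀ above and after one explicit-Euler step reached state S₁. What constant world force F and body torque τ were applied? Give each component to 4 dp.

F = (3.9000, -2.4000, 3.6000)
τ = (-0.0800, 0.1900, 0.0600)

v₁ − v₀ = (0.03900000, -0.02400000, 0.03600000)
m·(v₁−v₀)/dt = (3.9000, -2.4000, 3.6000)
Δω = ω₁−ω₀ = (-0.01920000, 0.14540000, 0.03666667)
gyro term ω₀×Iω₀ = (-0.0224, -0.1008, 0.0160)
I·α + gyro = (-0.0800, 0.1900, 0.0600)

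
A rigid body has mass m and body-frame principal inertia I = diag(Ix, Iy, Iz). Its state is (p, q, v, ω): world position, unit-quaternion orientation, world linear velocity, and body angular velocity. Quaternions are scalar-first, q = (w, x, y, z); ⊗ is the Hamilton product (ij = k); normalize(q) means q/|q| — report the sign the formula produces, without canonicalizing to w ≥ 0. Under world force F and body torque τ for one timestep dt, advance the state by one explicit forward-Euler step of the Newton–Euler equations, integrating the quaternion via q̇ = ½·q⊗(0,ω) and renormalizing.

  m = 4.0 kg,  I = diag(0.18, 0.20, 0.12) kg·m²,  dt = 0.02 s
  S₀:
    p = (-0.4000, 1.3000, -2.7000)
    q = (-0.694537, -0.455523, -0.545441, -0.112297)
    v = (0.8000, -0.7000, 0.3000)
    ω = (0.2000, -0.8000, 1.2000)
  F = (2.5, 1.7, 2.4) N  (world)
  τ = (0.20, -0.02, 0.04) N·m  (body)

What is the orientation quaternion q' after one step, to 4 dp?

2q̇ = q⊗(0,ω) = (-0.2104918, -0.8832742, 1.0797978, -0.3599378)
q' = normalize(q + ½dt·q⊗(0,ω)) = (-0.6966, -0.4643, -0.5346, -0.1159)

q' = (-0.6966, -0.4643, -0.5346, -0.1159)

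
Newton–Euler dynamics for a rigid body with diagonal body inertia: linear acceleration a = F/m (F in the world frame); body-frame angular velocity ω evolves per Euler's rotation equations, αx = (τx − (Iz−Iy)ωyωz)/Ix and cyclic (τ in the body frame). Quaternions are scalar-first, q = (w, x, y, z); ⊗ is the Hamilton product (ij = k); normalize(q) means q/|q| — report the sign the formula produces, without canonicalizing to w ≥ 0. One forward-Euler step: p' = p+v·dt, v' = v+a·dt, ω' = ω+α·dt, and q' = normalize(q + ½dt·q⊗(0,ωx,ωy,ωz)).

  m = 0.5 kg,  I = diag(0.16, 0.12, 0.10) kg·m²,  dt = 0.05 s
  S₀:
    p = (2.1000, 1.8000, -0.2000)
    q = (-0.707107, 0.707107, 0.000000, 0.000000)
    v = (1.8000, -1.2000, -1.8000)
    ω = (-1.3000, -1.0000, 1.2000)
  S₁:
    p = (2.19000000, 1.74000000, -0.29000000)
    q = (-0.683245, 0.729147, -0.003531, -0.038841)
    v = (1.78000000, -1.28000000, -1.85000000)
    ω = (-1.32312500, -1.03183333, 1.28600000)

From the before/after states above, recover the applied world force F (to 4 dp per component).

Δv = v₁−v₀ = (-0.02000000, -0.08000000, -0.05000000)
m·(v₁−v₀)/dt = (-0.2000, -0.8000, -0.5000)

F = (-0.2000, -0.8000, -0.5000)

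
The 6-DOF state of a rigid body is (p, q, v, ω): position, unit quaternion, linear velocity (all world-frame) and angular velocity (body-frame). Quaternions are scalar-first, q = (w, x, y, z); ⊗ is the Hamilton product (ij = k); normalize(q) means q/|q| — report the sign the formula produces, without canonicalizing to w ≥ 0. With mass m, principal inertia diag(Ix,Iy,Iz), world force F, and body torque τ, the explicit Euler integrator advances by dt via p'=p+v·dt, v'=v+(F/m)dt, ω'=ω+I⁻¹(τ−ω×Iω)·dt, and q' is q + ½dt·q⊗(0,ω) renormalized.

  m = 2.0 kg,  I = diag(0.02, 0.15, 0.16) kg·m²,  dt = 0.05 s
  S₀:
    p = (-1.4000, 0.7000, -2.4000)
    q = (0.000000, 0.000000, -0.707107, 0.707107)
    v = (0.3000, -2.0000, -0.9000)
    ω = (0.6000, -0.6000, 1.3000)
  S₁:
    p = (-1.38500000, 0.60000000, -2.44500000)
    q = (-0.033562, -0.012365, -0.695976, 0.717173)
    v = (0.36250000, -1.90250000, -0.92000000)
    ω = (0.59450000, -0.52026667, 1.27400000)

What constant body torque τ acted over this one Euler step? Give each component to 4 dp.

Δω = ω₁−ω₀ = (-0.00550000, 0.07973333, -0.02600000)
τ = I·(Δω/dt) + ω₀×(Iω₀) = (-0.0100, 0.1300, -0.1300)

τ = (-0.0100, 0.1300, -0.1300)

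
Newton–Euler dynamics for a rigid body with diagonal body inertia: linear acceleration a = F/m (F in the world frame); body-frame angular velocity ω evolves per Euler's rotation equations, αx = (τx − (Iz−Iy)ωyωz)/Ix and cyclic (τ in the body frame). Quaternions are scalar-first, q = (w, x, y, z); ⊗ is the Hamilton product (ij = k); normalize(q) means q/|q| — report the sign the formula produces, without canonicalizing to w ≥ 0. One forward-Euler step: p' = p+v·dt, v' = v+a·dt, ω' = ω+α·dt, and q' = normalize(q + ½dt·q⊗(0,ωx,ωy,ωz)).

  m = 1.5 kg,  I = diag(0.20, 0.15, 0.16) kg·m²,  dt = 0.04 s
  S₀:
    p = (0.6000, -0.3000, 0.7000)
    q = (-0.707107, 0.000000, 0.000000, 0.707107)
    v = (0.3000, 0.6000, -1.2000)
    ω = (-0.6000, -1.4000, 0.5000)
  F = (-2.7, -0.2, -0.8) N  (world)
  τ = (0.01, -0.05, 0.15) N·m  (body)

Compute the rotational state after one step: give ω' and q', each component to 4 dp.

ω×(Iω) gyroscopic = (-0.0070, -0.0120, -0.0420)
α = I⁻¹(τ − ω×Iω) = (0.0850, -0.2533, 1.2000)
ω' = ω + α·dt = (-0.5966, -1.4101, 0.5480)
Hamilton product q⊗(0,ω) = (-0.3535535, 1.4142140, 0.5656856, -0.3535535)
updated quaternion q' = (-0.7138, 0.0283, 0.0113, 0.6997)

ω' = (-0.5966, -1.4101, 0.5480)
q' = (-0.7138, 0.0283, 0.0113, 0.6997)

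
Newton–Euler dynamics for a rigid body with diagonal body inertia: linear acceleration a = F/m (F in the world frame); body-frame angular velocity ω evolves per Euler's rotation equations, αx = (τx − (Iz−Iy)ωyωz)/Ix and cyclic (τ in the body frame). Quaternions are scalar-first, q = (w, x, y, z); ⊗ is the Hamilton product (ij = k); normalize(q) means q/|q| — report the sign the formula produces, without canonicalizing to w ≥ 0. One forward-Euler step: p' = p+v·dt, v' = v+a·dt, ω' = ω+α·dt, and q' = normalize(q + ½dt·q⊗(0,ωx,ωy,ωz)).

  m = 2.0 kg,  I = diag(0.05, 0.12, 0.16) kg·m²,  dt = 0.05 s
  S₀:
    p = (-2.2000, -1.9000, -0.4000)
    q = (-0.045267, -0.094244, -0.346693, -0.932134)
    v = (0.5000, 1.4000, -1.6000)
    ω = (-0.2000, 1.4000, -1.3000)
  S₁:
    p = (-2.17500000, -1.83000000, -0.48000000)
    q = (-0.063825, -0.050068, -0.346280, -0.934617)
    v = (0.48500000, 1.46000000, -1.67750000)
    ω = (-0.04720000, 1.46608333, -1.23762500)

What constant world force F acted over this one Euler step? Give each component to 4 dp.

F = (-0.6000, 2.4000, -3.1000)

Δv = v₁−v₀ = (-0.01500000, 0.06000000, -0.07750000)
m·(v₁−v₀)/dt = (-0.6000, 2.4000, -3.1000)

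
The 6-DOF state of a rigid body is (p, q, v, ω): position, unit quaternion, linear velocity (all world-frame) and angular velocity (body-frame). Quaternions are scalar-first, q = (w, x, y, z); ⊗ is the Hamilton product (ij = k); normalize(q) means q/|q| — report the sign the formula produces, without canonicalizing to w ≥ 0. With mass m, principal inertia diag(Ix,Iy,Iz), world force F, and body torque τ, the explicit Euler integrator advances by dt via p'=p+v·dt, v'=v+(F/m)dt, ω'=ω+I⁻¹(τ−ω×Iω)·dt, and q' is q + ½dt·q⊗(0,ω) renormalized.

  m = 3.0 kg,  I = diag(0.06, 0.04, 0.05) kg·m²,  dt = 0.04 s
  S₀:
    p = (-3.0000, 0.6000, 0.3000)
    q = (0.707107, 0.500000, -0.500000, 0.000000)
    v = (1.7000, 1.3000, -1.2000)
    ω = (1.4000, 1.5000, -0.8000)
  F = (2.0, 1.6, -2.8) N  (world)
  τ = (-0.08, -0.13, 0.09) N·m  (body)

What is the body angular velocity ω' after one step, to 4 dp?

(τ − ω×Iω)/I = (-1.1333, -2.9700, 2.6400)
new body rate ω' = (1.3547, 1.3812, -0.6944)

ω' = (1.3547, 1.3812, -0.6944)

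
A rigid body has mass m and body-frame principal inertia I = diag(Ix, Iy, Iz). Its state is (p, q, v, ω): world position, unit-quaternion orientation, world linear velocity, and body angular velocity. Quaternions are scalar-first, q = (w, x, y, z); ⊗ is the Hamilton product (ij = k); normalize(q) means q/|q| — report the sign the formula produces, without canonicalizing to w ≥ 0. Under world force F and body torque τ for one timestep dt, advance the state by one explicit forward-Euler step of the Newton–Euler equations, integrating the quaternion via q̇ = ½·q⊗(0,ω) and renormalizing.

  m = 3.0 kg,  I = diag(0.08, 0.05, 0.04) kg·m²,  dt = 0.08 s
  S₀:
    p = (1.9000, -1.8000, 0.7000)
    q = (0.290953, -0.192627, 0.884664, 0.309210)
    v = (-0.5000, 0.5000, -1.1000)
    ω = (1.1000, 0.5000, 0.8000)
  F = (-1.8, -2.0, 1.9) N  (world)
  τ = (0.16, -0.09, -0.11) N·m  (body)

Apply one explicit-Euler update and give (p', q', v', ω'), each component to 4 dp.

p' = (1.8600, -1.7600, 0.6120)
q' = (0.2714, -0.1574, 0.9087, 0.2753)
v' = (-0.5480, 0.4467, -1.0493)
ω' = (1.2640, 0.2997, 0.6130)

gyro term ω×Iω = (-0.0040, 0.0352, -0.0165)
angular accel α = (2.0500, -2.5040, -2.3375)
ω' = ω + α·dt = (1.2640, 0.2997, 0.6130)
q⊗(0,ω) = (-0.4778103, 0.8731745, 0.6397091, -0.8366815)
q' = normalize(q + ½dt·q⊗(0,ω)) = (0.2714, -0.1574, 0.9087, 0.2753)
a = F/m = (-0.6000, -0.6667, 0.6333)
p + v·dt = (1.8600, -1.7600, 0.6120)
new velocity v' = (-0.5480, 0.4467, -1.0493)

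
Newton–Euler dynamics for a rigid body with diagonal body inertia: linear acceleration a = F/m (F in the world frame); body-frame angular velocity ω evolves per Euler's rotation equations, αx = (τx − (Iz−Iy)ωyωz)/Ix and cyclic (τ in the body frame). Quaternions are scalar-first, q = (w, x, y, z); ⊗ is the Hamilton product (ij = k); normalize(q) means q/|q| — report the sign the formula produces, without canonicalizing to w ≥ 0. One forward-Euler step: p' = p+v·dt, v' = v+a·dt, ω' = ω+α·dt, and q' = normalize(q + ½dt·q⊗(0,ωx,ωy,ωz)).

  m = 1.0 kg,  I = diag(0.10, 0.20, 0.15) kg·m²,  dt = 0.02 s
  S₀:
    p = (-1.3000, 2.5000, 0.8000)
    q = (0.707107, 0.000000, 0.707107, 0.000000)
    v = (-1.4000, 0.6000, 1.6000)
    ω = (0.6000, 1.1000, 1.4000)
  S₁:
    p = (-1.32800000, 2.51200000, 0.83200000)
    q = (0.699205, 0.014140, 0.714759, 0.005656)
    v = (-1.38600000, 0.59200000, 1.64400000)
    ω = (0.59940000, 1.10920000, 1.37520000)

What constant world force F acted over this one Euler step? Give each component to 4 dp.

F = (0.7000, -0.4000, 2.2000)

Δv = v₁−v₀ = (0.01400000, -0.00800000, 0.04400000)
F = m·Δv/dt = (0.7000, -0.4000, 2.2000)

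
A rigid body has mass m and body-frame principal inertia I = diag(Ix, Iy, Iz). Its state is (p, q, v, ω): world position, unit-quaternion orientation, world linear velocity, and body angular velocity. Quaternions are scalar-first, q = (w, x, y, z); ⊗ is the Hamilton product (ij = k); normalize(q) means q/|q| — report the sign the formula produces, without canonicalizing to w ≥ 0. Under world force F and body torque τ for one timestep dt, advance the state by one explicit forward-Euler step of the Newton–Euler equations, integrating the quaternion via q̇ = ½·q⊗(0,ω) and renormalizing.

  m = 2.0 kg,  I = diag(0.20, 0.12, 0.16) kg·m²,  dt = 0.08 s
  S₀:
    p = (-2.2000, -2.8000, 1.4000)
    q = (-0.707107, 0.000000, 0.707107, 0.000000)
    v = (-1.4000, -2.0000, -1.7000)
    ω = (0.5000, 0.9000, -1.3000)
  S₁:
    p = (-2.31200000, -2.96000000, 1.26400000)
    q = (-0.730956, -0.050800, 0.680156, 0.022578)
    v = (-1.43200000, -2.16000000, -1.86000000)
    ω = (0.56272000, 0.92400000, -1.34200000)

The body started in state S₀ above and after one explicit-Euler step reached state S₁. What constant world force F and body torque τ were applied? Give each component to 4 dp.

rate change Δω = (0.06272000, 0.02400000, -0.04200000)
gyro term ω₀×Iω₀ = (-0.0468, -0.0260, -0.0360)
I·α + gyro = (0.1100, 0.0100, -0.1200)
v₁ − v₀ = (-0.03200000, -0.16000000, -0.16000000)
F = m·Δv/dt = (-0.8000, -4.0000, -4.0000)

F = (-0.8000, -4.0000, -4.0000)
τ = (0.1100, 0.0100, -0.1200)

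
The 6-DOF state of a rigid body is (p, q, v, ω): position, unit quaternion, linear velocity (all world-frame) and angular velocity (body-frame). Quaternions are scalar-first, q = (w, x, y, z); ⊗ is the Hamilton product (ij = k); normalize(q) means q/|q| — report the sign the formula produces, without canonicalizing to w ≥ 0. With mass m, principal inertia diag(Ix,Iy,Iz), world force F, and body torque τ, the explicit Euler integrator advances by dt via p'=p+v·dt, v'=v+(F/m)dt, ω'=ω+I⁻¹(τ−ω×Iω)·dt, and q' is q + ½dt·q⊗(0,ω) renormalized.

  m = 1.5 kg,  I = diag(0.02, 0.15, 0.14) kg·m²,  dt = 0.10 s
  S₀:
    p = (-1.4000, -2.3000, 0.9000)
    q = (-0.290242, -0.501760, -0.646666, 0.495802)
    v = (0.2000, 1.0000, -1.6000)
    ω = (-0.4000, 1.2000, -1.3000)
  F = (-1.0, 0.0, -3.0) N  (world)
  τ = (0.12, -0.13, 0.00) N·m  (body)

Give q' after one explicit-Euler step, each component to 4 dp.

q' = (-0.2283, -0.4817, -0.7037, 0.4697)

2q̇ = q⊗(0,ω) = (1.2198378, 0.3618002, -1.1988992, -0.4834638)
updated quaternion q' = (-0.2283, -0.4817, -0.7037, 0.4697)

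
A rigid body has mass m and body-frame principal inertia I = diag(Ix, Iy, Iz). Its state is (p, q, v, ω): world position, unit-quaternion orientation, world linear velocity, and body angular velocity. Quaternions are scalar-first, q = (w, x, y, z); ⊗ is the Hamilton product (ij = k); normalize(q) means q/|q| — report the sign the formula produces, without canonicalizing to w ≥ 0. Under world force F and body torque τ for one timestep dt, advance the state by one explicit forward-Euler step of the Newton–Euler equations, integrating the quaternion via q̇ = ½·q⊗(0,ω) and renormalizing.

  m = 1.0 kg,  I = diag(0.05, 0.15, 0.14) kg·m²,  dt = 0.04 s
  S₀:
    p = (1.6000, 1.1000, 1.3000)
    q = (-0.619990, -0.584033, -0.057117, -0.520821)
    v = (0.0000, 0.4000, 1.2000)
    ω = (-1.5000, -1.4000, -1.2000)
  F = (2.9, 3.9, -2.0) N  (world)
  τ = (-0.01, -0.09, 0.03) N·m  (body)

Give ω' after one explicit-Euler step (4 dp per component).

ω' = (-1.4946, -1.3808, -1.2514)

ω×(Iω) gyroscopic = (-0.0168, -0.1620, 0.2100)
α = I⁻¹(τ − ω×Iω) = (0.1360, 0.4800, -1.2857)
ω' = ω + α·dt = (-1.4946, -1.3808, -1.2514)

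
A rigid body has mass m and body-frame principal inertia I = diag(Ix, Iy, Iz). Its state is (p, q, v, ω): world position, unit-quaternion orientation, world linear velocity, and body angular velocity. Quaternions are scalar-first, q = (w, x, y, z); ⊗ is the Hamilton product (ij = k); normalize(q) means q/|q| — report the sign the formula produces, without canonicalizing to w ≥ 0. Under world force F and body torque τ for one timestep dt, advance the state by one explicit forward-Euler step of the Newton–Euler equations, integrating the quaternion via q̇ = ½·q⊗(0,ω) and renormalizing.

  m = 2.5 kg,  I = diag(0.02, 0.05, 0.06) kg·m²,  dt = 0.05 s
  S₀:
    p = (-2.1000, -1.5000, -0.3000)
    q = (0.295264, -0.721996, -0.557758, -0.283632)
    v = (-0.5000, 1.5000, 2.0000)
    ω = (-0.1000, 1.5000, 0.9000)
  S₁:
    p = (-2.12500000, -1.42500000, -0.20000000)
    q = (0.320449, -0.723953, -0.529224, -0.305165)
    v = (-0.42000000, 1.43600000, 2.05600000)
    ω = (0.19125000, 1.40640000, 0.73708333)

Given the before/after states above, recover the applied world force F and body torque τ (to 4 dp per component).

v₁ − v₀ = (0.08000000, -0.06400000, 0.05600000)
m·(v₁−v₀)/dt = (4.0000, -3.2000, 2.8000)
Δω = ω₁−ω₀ = (0.29125000, -0.09360000, -0.16291667)
I·α + gyro = (0.1300, -0.0900, -0.2000)

F = (4.0000, -3.2000, 2.8000)
τ = (0.1300, -0.0900, -0.2000)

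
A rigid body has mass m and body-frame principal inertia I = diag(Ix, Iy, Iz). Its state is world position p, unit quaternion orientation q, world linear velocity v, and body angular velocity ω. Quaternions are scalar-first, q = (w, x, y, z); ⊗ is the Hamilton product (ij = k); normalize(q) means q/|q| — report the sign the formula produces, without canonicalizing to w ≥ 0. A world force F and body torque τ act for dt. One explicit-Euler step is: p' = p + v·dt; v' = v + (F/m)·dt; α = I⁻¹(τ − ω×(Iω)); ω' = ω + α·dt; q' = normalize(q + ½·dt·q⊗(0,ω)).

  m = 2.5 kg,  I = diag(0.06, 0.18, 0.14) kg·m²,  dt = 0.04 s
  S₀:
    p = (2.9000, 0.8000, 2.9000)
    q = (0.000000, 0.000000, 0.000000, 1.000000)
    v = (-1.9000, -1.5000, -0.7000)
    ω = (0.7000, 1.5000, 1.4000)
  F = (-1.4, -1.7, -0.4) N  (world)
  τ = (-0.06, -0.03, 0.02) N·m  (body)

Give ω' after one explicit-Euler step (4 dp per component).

gyro term ω×Iω = (-0.0840, -0.0784, 0.1260)
(τ − ω×Iω)/I = (0.4000, 0.2689, -0.7571)
new body rate ω' = (0.7160, 1.5108, 1.3697)

ω' = (0.7160, 1.5108, 1.3697)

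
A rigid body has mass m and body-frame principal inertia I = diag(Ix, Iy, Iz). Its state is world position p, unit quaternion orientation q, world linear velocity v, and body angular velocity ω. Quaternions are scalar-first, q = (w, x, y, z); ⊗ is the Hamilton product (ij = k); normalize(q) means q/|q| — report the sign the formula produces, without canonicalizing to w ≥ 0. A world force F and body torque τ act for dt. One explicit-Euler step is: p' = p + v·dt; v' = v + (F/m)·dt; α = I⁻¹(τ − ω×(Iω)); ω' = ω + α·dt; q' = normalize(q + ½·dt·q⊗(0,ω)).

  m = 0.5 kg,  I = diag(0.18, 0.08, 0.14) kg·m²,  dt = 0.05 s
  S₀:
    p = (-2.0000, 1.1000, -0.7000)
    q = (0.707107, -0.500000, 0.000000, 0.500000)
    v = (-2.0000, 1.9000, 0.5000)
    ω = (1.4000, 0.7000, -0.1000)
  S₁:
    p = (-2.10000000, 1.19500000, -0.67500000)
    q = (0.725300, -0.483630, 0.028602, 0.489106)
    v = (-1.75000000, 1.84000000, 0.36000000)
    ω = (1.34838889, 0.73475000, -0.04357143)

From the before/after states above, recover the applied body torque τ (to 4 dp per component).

τ = (-0.1900, 0.0500, 0.0600)

rate change Δω = (-0.05161111, 0.03475000, 0.05642857)
applied torque τ = (-0.1900, 0.0500, 0.0600)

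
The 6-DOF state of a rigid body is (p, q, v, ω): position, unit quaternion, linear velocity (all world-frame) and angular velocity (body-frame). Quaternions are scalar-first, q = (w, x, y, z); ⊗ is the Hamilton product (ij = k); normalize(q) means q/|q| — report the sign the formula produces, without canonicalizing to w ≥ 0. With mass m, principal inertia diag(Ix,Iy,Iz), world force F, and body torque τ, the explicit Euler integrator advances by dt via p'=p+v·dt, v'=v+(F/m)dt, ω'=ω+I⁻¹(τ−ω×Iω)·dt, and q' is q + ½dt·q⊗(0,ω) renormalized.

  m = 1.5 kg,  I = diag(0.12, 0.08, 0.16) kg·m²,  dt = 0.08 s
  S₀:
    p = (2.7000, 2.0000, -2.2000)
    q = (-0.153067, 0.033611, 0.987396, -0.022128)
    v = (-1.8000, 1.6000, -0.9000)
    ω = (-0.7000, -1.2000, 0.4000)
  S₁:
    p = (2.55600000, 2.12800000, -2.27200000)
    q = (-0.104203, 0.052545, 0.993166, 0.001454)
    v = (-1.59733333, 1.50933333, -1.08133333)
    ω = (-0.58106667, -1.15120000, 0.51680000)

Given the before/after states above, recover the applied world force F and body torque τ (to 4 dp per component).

F = (3.8000, -1.7000, -3.4000)
τ = (0.1400, 0.0600, 0.2000)

ω₁ − ω₀ = (0.11893333, 0.04880000, 0.11680000)
gyro term ω₀×Iω₀ = (-0.0384, 0.0112, -0.0336)
τ = I·(Δω/dt) + ω₀×(Iω₀) = (0.1400, 0.0600, 0.2000)
v₁ − v₀ = (0.20266667, -0.09066667, -0.18133333)
m·(v₁−v₀)/dt = (3.8000, -1.7000, -3.4000)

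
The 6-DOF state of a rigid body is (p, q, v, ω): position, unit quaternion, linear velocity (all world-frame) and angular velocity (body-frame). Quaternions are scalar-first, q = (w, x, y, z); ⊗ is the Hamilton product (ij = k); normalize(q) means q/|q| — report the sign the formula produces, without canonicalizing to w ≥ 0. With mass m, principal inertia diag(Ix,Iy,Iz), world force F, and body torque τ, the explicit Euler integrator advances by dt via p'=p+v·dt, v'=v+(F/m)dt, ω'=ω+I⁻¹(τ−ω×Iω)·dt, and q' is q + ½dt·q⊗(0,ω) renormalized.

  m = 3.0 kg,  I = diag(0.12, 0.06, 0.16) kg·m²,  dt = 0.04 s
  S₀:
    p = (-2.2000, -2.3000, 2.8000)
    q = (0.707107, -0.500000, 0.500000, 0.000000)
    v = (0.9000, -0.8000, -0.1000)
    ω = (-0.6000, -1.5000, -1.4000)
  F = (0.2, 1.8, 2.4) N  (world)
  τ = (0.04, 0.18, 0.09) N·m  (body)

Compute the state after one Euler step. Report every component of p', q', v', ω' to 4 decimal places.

gyro term ω×Iω = (0.2100, -0.0336, -0.0540)
angular accel α = (-1.4167, 3.5600, 0.9000)
ω + α·dt = (-0.6567, -1.3576, -1.3640)
q⊗(0,ω) = (0.4500000, -1.1242642, -1.7606605, 0.0600502)
updated quaternion q' = (0.7155, -0.5220, 0.4644, 0.0012)
a = (0.0667, 0.6000, 0.8000)
p' = p + v·dt = (-2.1640, -2.3320, 2.7960)
new velocity v' = (0.9027, -0.7760, -0.0680)

p' = (-2.1640, -2.3320, 2.7960)
q' = (0.7155, -0.5220, 0.4644, 0.0012)
v' = (0.9027, -0.7760, -0.0680)
ω' = (-0.6567, -1.3576, -1.3640)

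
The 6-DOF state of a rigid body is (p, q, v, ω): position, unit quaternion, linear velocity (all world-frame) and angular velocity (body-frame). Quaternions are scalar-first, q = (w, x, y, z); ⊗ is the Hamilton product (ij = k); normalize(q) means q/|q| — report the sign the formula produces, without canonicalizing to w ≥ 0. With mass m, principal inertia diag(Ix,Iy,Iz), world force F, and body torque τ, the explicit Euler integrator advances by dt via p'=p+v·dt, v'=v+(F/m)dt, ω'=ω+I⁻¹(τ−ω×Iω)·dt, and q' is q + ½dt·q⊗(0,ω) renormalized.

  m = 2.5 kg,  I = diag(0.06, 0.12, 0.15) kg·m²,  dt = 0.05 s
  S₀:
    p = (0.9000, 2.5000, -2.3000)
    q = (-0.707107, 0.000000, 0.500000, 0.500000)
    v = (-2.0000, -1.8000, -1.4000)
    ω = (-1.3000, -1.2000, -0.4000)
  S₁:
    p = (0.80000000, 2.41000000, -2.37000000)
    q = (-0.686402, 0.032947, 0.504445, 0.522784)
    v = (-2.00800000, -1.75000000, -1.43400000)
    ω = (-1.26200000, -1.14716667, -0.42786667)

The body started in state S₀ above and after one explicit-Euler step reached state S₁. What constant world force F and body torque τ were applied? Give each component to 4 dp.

F = (-0.4000, 2.5000, -1.7000)
τ = (0.0600, 0.0800, 0.0100)

rate change Δω = (0.03800000, 0.05283333, -0.02786667)
applied torque τ = (0.0600, 0.0800, 0.0100)
v₁ − v₀ = (-0.00800000, 0.05000000, -0.03400000)
applied force F = (-0.4000, 2.5000, -1.7000)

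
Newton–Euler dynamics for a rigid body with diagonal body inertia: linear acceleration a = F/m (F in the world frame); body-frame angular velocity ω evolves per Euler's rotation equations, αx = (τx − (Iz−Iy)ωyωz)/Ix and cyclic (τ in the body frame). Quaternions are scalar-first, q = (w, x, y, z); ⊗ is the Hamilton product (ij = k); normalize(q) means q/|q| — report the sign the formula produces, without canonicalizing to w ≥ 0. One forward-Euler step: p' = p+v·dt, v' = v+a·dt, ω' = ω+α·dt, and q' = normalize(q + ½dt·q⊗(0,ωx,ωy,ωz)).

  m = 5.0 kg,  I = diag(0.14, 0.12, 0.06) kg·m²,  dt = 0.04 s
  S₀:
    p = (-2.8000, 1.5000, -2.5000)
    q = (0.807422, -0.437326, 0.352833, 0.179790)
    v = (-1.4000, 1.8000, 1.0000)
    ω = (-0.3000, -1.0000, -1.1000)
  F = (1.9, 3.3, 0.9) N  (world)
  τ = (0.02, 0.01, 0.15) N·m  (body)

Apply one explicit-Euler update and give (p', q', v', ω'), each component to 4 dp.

p' = (-2.8560, 1.5720, -2.4600)
q' = (0.8154, -0.4461, 0.3258, 0.1728)
v' = (-1.3848, 1.8264, 1.0072)
ω' = (-0.2754, -1.0055, -0.9960)

gyro term ω×Iω = (-0.0660, 0.0264, -0.0060)
α = I⁻¹(τ − ω×Iω) = (0.6143, -0.1367, 2.6000)
ω + α·dt = (-0.2754, -1.0055, -0.9960)
q⊗(0,ω) = (0.4194042, -0.4505529, -1.3424176, -0.3449883)
q + ½dt·q⊗(0,ω), renormalized = (0.8154, -0.4461, 0.3258, 0.1728)
a = F/m = (0.3800, 0.6600, 0.1800)
p + v·dt = (-2.8560, 1.5720, -2.4600)
v' = v + a·dt = (-1.3848, 1.8264, 1.0072)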